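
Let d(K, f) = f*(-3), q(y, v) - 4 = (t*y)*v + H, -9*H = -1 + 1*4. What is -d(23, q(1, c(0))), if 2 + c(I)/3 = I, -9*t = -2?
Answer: 7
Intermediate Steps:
t = 2/9 (t = -⅑*(-2) = 2/9 ≈ 0.22222)
c(I) = -6 + 3*I
H = -⅓ (H = -(-1 + 1*4)/9 = -(-1 + 4)/9 = -⅑*3 = -⅓ ≈ -0.33333)
q(y, v) = 11/3 + 2*v*y/9 (q(y, v) = 4 + ((2*y/9)*v - ⅓) = 4 + (2*v*y/9 - ⅓) = 4 + (-⅓ + 2*v*y/9) = 11/3 + 2*v*y/9)
d(K, f) = -3*f
-d(23, q(1, c(0))) = -(-3)*(11/3 + (2/9)*(-6 + 3*0)*1) = -(-3)*(11/3 + (2/9)*(-6 + 0)*1) = -(-3)*(11/3 + (2/9)*(-6)*1) = -(-3)*(11/3 - 4/3) = -(-3)*7/3 = -1*(-7) = 7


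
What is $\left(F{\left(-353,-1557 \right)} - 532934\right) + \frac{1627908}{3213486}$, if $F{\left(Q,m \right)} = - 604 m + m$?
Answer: $\frac{217412415715}{535581} \approx 4.0594 \cdot 10^{5}$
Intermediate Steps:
$F{\left(Q,m \right)} = - 603 m$
$\left(F{\left(-353,-1557 \right)} - 532934\right) + \frac{1627908}{3213486} = \left(\left(-603\right) \left(-1557\right) - 532934\right) + \frac{1627908}{3213486} = \left(938871 - 532934\right) + 1627908 \cdot \frac{1}{3213486} = 405937 + \frac{271318}{535581} = \frac{217412415715}{535581}$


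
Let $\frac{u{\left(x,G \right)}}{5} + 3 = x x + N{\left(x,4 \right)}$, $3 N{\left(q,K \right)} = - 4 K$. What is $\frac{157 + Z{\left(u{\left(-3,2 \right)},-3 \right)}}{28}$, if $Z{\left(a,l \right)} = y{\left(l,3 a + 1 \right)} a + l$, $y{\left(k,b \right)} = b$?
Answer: $\frac{143}{21} \approx 6.8095$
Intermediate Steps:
$N{\left(q,K \right)} = - \frac{4 K}{3}$ ($N{\left(q,K \right)} = \frac{\left(-4\right) K}{3} = - \frac{4 K}{3}$)
$u{\left(x,G \right)} = - \frac{125}{3} + 5 x^{2}$ ($u{\left(x,G \right)} = -15 + 5 \left(x x - \frac{16}{3}\right) = -15 + 5 \left(x^{2} - \frac{16}{3}\right) = -15 + 5 \left(- \frac{16}{3} + x^{2}\right) = -15 + \left(- \frac{80}{3} + 5 x^{2}\right) = - \frac{125}{3} + 5 x^{2}$)
$Z{\left(a,l \right)} = l + a \left(1 + 3 a\right)$ ($Z{\left(a,l \right)} = \left(3 a + 1\right) a + l = \left(1 + 3 a\right) a + l = a \left(1 + 3 a\right) + l = l + a \left(1 + 3 a\right)$)
$\frac{157 + Z{\left(u{\left(-3,2 \right)},-3 \right)}}{28} = \frac{157 - \left(3 - \left(- \frac{125}{3} + 5 \left(-3\right)^{2}\right) \left(1 + 3 \left(- \frac{125}{3} + 5 \left(-3\right)^{2}\right)\right)\right)}{28} = \left(157 - \left(3 - \left(- \frac{125}{3} + 5 \cdot 9\right) \left(1 + 3 \left(- \frac{125}{3} + 5 \cdot 9\right)\right)\right)\right) \frac{1}{28} = \left(157 - \left(3 - \left(- \frac{125}{3} + 45\right) \left(1 + 3 \left(- \frac{125}{3} + 45\right)\right)\right)\right) \frac{1}{28} = \left(157 - \left(3 - \frac{10 \left(1 + 3 \cdot \frac{10}{3}\right)}{3}\right)\right) \frac{1}{28} = \left(157 - \left(3 - \frac{10 \left(1 + 10\right)}{3}\right)\right) \frac{1}{28} = \left(157 + \left(-3 + \frac{10}{3} \cdot 11\right)\right) \frac{1}{28} = \left(157 + \left(-3 + \frac{110}{3}\right)\right) \frac{1}{28} = \left(157 + \frac{101}{3}\right) \frac{1}{28} = \frac{572}{3} \cdot \frac{1}{28} = \frac{143}{21}$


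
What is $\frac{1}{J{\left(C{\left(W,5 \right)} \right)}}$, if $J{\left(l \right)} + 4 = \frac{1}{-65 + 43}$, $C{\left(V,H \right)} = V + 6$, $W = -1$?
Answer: $- \frac{22}{89} \approx -0.24719$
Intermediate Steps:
$C{\left(V,H \right)} = 6 + V$
$J{\left(l \right)} = - \frac{89}{22}$ ($J{\left(l \right)} = -4 + \frac{1}{-65 + 43} = -4 + \frac{1}{-22} = -4 - \frac{1}{22} = - \frac{89}{22}$)
$\frac{1}{J{\left(C{\left(W,5 \right)} \right)}} = \frac{1}{- \frac{89}{22}} = - \frac{22}{89}$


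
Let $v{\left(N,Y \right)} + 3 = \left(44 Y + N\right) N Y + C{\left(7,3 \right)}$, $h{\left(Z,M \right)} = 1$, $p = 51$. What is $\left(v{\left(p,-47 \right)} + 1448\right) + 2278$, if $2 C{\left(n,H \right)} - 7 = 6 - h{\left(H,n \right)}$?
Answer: $4838478$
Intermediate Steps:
$C{\left(n,H \right)} = 6$ ($C{\left(n,H \right)} = \frac{7}{2} + \frac{6 - 1}{2} = \frac{7}{2} + \frac{1}{2} \cdot 5 = \frac{7}{2} + \frac{5}{2} = 6$)
$v{\left(N,Y \right)} = 3 + N Y \left(N + 44 Y\right)$ ($v{\left(N,Y \right)} = -3 + \left(\left(44 Y + N\right) N Y + 6\right) = -3 + \left(\left(N + 44 Y\right) N Y + 6\right) = -3 + \left(N \left(N + 44 Y\right) Y + 6\right) = -3 + \left(N Y \left(N + 44 Y\right) + 6\right) = -3 + \left(6 + N Y \left(N + 44 Y\right)\right) = 3 + N Y \left(N + 44 Y\right)$)
$\left(v{\left(p,-47 \right)} + 1448\right) + 2278 = \left(\left(3 - 47 \cdot 51^{2} + 44 \cdot 51 \left(-47\right)^{2}\right) + 1448\right) + 2278 = \left(\left(3 - 122247 + 44 \cdot 51 \cdot 2209\right) + 1448\right) + 2278 = \left(\left(3 - 122247 + 4956996\right) + 1448\right) + 2278 = \left(4834752 + 1448\right) + 2278 = 4836200 + 2278 = 4838478$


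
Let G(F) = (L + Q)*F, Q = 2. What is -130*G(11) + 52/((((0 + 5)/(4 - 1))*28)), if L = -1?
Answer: -50011/35 ≈ -1428.9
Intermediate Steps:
G(F) = F (G(F) = (-1 + 2)*F = 1*F = F)
-130*G(11) + 52/((((0 + 5)/(4 - 1))*28)) = -130*11 + 52/((((0 + 5)/(4 - 1))*28)) = -1430 + 52/(((5/3)*28)) = -1430 + 52/(140/3) = -1430 + 52*(3/140) = -1430 + 39/35 = -50011/35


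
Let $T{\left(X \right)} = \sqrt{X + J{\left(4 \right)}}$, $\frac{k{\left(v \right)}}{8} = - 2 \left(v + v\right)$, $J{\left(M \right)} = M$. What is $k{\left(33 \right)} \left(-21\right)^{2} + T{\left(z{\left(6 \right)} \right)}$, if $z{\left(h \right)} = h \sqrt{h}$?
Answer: $-465696 + \sqrt{4 + 6 \sqrt{6}} \approx -4.6569 \cdot 10^{5}$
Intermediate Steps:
$k{\left(v \right)} = - 32 v$ ($k{\left(v \right)} = 8 \left(- 2 \left(v + v\right)\right) = 8 \left(- 2 \cdot 2 v\right) = 8 \left(- 4 v\right) = - 32 v$)
$z{\left(h \right)} = h^{\frac{3}{2}}$
$T{\left(X \right)} = \sqrt{4 + X}$ ($T{\left(X \right)} = \sqrt{X + 4} = \sqrt{4 + X}$)
$k{\left(33 \right)} \left(-21\right)^{2} + T{\left(z{\left(6 \right)} \right)} = \left(-32\right) 33 \left(-21\right)^{2} + \sqrt{4 + 6^{\frac{3}{2}}} = \left(-1056\right) 441 + \sqrt{4 + 6 \sqrt{6}} = -465696 + \sqrt{4 + 6 \sqrt{6}}$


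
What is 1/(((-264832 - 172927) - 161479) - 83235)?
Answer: -1/682473 ≈ -1.4653e-6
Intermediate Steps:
1/(((-264832 - 172927) - 161479) - 83235) = 1/((-437759 - 161479) - 83235) = 1/(-599238 - 83235) = 1/(-682473) = -1/682473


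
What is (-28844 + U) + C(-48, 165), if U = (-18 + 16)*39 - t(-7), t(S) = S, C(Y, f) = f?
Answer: -28750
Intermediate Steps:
U = -71 (U = (-18 + 16)*39 - 1*(-7) = -2*39 + 7 = -78 + 7 = -71)
(-28844 + U) + C(-48, 165) = (-28844 - 71) + 165 = -28915 + 165 = -28750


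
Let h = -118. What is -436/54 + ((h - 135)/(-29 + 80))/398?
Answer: -1477265/182682 ≈ -8.0865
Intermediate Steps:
-436/54 + ((h - 135)/(-29 + 80))/398 = -436/54 + ((-118 - 135)/(-29 + 80))/398 = -436*1/54 - 253/51*(1/398) = -218/27 - 253*1/51*(1/398) = -218/27 - 253/51*1/398 = -218/27 - 253/20298 = -1477265/182682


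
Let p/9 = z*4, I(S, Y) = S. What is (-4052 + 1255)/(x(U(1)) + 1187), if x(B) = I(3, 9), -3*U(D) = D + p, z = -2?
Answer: -2797/1190 ≈ -2.3504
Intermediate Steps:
p = -72 (p = 9*(-2*4) = 9*(-8) = -72)
U(D) = 24 - D/3 (U(D) = -(D - 72)/3 = -(-72 + D)/3 = 24 - D/3)
x(B) = 3
(-4052 + 1255)/(x(U(1)) + 1187) = (-4052 + 1255)/(3 + 1187) = -2797/1190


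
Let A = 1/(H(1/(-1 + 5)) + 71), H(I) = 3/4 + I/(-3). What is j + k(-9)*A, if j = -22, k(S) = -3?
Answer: -4739/215 ≈ -22.042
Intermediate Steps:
H(I) = ¾ - I/3 (H(I) = 3*(¼) + I*(-⅓) = ¾ - I/3)
A = 3/215 (A = 1/((¾ - 1/(3*(-1 + 5))) + 71) = 1/((¾ - ⅓/4) + 71) = 1/((¾ - ⅓*¼) + 71) = 1/((¾ - 1/12) + 71) = 1/(⅔ + 71) = 1/(215/3) = 3/215 ≈ 0.013953)
j + k(-9)*A = -22 - 3*3/215 = -22 - 9/215 = -4739/215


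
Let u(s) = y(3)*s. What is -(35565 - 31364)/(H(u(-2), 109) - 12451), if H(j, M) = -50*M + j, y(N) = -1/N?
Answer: 12603/53701 ≈ 0.23469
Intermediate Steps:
u(s) = -s/3 (u(s) = (-1/3)*s = (-1*⅓)*s = -s/3)
H(j, M) = j - 50*M
-(35565 - 31364)/(H(u(-2), 109) - 12451) = -(35565 - 31364)/((-⅓*(-2) - 50*109) - 12451) = -4201/((⅔ - 5450) - 12451) = -4201/(-16348/3 - 12451) = -4201/(-53701/3) = -4201*(-3)/53701 = -1*(-12603/53701) = 12603/53701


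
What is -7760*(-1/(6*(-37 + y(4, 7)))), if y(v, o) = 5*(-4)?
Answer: -3880/171 ≈ -22.690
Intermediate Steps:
y(v, o) = -20
-7760*(-1/(6*(-37 + y(4, 7)))) = -7760*(-1/(6*(-37 - 20))) = -7760/((-57*(-6))) = -7760/342 = -7760*1/342 = -3880/171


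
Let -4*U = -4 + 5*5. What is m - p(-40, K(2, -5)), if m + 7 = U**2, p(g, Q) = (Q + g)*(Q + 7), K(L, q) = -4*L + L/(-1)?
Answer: -2071/16 ≈ -129.44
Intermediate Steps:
U = -21/4 (U = -(-4 + 5*5)/4 = -(-4 + 25)/4 = -1/4*21 = -21/4 ≈ -5.2500)
K(L, q) = -5*L (K(L, q) = -4*L + L*(-1) = -4*L - L = -5*L)
p(g, Q) = (7 + Q)*(Q + g) (p(g, Q) = (Q + g)*(7 + Q) = (7 + Q)*(Q + g))
m = 329/16 (m = -7 + (-21/4)**2 = -7 + 441/16 = 329/16 ≈ 20.563)
m - p(-40, K(2, -5)) = 329/16 - ((-5*2)**2 + 7*(-5*2) + 7*(-40) - 5*2*(-40)) = 329/16 - ((-10)**2 + 7*(-10) - 280 - 10*(-40)) = 329/16 - (100 - 70 - 280 + 400) = 329/16 - 1*150 = 329/16 - 150 = -2071/16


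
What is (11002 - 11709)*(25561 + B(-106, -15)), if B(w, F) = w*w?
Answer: -26015479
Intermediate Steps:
B(w, F) = w²
(11002 - 11709)*(25561 + B(-106, -15)) = (11002 - 11709)*(25561 + (-106)²) = -707*(25561 + 11236) = -707*36797 = -26015479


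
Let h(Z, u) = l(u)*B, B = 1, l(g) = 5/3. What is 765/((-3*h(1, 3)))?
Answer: -153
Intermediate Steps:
l(g) = 5/3 (l(g) = 5*(⅓) = 5/3)
h(Z, u) = 5/3 (h(Z, u) = (5/3)*1 = 5/3)
765/((-3*h(1, 3))) = 765/((-3*5/3)) = 765/(-5) = 765*(-⅕) = -153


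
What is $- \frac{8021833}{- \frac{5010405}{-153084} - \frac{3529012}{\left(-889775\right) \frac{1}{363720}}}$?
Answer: $- \frac{72843760575427420}{13099922108771909} \approx -5.5606$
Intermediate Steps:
$- \frac{8021833}{- \frac{5010405}{-153084} - \frac{3529012}{\left(-889775\right) \frac{1}{363720}}} = - \frac{8021833}{\left(-5010405\right) \left(- \frac{1}{153084}\right) - \frac{3529012}{\left(-889775\right) \frac{1}{363720}}} = - \frac{8021833}{\frac{1670135}{51028} - \frac{3529012}{- \frac{177955}{72744}}} = - \frac{8021833}{\frac{1670135}{51028} - - \frac{256714448928}{177955}} = - \frac{8021833}{\frac{1670135}{51028} + \frac{256714448928}{177955}} = - \frac{8021833}{\frac{13099922108771909}{9080687740}} = \left(-8021833\right) \frac{9080687740}{13099922108771909} = - \frac{72843760575427420}{13099922108771909}$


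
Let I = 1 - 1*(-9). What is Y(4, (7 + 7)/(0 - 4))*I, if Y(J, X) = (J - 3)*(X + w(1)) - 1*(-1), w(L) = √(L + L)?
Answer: -25 + 10*√2 ≈ -10.858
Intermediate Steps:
w(L) = √2*√L (w(L) = √(2*L) = √2*√L)
Y(J, X) = 1 + (-3 + J)*(X + √2) (Y(J, X) = (J - 3)*(X + √2*√1) - 1*(-1) = (-3 + J)*(X + √2*1) + 1 = (-3 + J)*(X + √2) + 1 = 1 + (-3 + J)*(X + √2))
I = 10 (I = 1 + 9 = 10)
Y(4, (7 + 7)/(0 - 4))*I = (1 - 3*(7 + 7)/(0 - 4) - 3*√2 + 4*((7 + 7)/(0 - 4)) + 4*√2)*10 = (1 - 42/(-4) - 3*√2 + 4*(14/(-4)) + 4*√2)*10 = (1 - 42*(-1)/4 - 3*√2 + 4*(14*(-¼)) + 4*√2)*10 = (1 - 3*(-7/2) - 3*√2 + 4*(-7/2) + 4*√2)*10 = (1 + 21/2 - 3*√2 - 14 + 4*√2)*10 = (-5/2 + √2)*10 = -25 + 10*√2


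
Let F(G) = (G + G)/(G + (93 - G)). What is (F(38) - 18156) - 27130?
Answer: -4211522/93 ≈ -45285.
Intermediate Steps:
F(G) = 2*G/93 (F(G) = (2*G)/93 = (2*G)*(1/93) = 2*G/93)
(F(38) - 18156) - 27130 = ((2/93)*38 - 18156) - 27130 = (76/93 - 18156) - 27130 = -1688432/93 - 27130 = -4211522/93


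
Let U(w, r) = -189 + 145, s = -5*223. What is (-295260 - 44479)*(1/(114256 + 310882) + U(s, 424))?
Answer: 6355181855469/425138 ≈ 1.4949e+7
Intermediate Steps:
s = -1115
U(w, r) = -44
(-295260 - 44479)*(1/(114256 + 310882) + U(s, 424)) = (-295260 - 44479)*(1/(114256 + 310882) - 44) = -339739*(1/425138 - 44) = -339739*(-18706071/425138) = 6355181855469/425138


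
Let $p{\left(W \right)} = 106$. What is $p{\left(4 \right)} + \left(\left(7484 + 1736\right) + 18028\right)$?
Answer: $27354$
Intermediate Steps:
$p{\left(4 \right)} + \left(\left(7484 + 1736\right) + 18028\right) = 106 + \left(\left(7484 + 1736\right) + 18028\right) = 106 + \left(9220 + 18028\right) = 106 + 27248 = 27354$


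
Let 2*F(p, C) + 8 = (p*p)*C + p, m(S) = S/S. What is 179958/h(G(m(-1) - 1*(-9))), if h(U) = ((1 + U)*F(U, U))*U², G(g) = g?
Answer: 29993/91850 ≈ 0.32654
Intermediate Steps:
m(S) = 1
F(p, C) = -4 + p/2 + C*p²/2 (F(p, C) = -4 + ((p*p)*C + p)/2 = -4 + (p²*C + p)/2 = -4 + (C*p² + p)/2 = -4 + (p + C*p²)/2 = -4 + (p/2 + C*p²/2) = -4 + p/2 + C*p²/2)
h(U) = U²*(1 + U)*(-4 + U/2 + U³/2) (h(U) = ((1 + U)*(-4 + U/2 + U*U²/2))*U² = ((1 + U)*(-4 + U/2 + U³/2))*U² = U²*(1 + U)*(-4 + U/2 + U³/2))
179958/h(G(m(-1) - 1*(-9))) = 179958/(((1 - 1*(-9))²*(1 + (1 - 1*(-9)))*(-8 + (1 - 1*(-9)) + (1 - 1*(-9))³)/2)) = 179958/(((1 + 9)²*(1 + (1 + 9))*(-8 + (1 + 9) + (1 + 9)³)/2)) = 179958/(((½)*10²*(1 + 10)*(-8 + 10 + 10³))) = 179958/(((½)*100*11*(-8 + 10 + 1000))) = 179958/(((½)*100*11*1002)) = 179958/551100 = 179958*(1/551100) = 29993/91850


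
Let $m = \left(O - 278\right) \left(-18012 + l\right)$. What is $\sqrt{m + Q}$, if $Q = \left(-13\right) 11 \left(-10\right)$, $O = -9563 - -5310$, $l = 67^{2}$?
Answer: $\sqrt{61274143} \approx 7827.8$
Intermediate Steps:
$l = 4489$
$O = -4253$ ($O = -9563 + 5310 = -4253$)
$m = 61272713$ ($m = \left(-4253 - 278\right) \left(-18012 + 4489\right) = \left(-4531\right) \left(-13523\right) = 61272713$)
$Q = 1430$ ($Q = \left(-143\right) \left(-10\right) = 1430$)
$\sqrt{m + Q} = \sqrt{61272713 + 1430} = \sqrt{61274143}$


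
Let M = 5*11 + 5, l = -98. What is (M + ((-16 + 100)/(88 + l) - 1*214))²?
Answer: 659344/25 ≈ 26374.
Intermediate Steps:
M = 60 (M = 55 + 5 = 60)
(M + ((-16 + 100)/(88 + l) - 1*214))² = (60 + ((-16 + 100)/(88 - 98) - 1*214))² = (60 + (84/(-10) - 214))² = (60 + (84*(-⅒) - 214))² = (60 + (-42/5 - 214))² = (60 - 1112/5)² = (-812/5)² = 659344/25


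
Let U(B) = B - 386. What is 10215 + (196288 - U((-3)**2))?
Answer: 206880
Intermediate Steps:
U(B) = -386 + B
10215 + (196288 - U((-3)**2)) = 10215 + (196288 - (-386 + (-3)**2)) = 10215 + (196288 - (-386 + 9)) = 10215 + (196288 - 1*(-377)) = 10215 + (196288 + 377) = 10215 + 196665 = 206880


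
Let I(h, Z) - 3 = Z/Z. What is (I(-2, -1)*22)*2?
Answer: 176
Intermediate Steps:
I(h, Z) = 4 (I(h, Z) = 3 + Z/Z = 3 + 1 = 4)
(I(-2, -1)*22)*2 = (4*22)*2 = 88*2 = 176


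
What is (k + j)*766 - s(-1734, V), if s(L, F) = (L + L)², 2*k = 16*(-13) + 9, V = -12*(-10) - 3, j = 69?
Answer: -12050387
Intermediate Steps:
V = 117 (V = 120 - 3 = 117)
k = -199/2 (k = (16*(-13) + 9)/2 = (-208 + 9)/2 = (½)*(-199) = -199/2 ≈ -99.500)
s(L, F) = 4*L² (s(L, F) = (2*L)² = 4*L²)
(k + j)*766 - s(-1734, V) = (-199/2 + 69)*766 - 4*(-1734)² = -61/2*766 - 4*3006756 = -23363 - 1*12027024 = -23363 - 12027024 = -12050387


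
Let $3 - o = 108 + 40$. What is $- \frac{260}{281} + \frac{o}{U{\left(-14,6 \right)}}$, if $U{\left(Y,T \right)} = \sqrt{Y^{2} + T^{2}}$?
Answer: $- \frac{260}{281} - \frac{5 \sqrt{58}}{4} \approx -10.445$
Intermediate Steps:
$o = -145$ ($o = 3 - \left(108 + 40\right) = 3 - 148 = -145$)
$U{\left(Y,T \right)} = \sqrt{T^{2} + Y^{2}}$
$- \frac{260}{281} + \frac{o}{U{\left(-14,6 \right)}} = - \frac{260}{281} - \frac{145}{\sqrt{6^{2} + \left(-14\right)^{2}}} = \left(-260\right) \frac{1}{281} - \frac{145}{\sqrt{36 + 196}} = - \frac{260}{281} - \frac{145}{\sqrt{232}} = - \frac{260}{281} - \frac{145}{2 \sqrt{58}} = - \frac{260}{281} - 145 \frac{\sqrt{58}}{116} = - \frac{260}{281} - \frac{5 \sqrt{58}}{4}$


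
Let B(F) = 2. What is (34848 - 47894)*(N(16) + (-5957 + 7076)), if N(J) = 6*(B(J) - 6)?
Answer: -14285370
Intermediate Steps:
N(J) = -24 (N(J) = 6*(2 - 6) = 6*(-4) = -24)
(34848 - 47894)*(N(16) + (-5957 + 7076)) = (34848 - 47894)*(-24 + (-5957 + 7076)) = -13046*(-24 + 1119) = -13046*1095 = -14285370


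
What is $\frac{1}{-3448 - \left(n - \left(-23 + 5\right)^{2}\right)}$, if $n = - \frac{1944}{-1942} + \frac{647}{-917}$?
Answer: $- \frac{890407}{2781894555} \approx -0.00032007$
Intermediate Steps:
$n = \frac{263087}{890407}$ ($n = \left(-1944\right) \left(- \frac{1}{1942}\right) + 647 \left(- \frac{1}{917}\right) = \frac{972}{971} - \frac{647}{917} = \frac{263087}{890407} \approx 0.29547$)
$\frac{1}{-3448 - \left(n - \left(-23 + 5\right)^{2}\right)} = \frac{1}{-3448 + \left(\left(-23 + 5\right)^{2} - \frac{263087}{890407}\right)} = \frac{1}{-3448 - \left(\frac{263087}{890407} - \left(-18\right)^{2}\right)} = \frac{1}{-3448 + \left(324 - \frac{263087}{890407}\right)} = \frac{1}{-3448 + \frac{288228781}{890407}} = \frac{1}{- \frac{2781894555}{890407}} = - \frac{890407}{2781894555}$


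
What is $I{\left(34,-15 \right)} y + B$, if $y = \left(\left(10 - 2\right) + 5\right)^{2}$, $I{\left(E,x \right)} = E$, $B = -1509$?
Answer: $4237$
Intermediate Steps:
$y = 169$ ($y = \left(8 + 5\right)^{2} = 13^{2} = 169$)
$I{\left(34,-15 \right)} y + B = 34 \cdot 169 - 1509 = 5746 - 1509 = 4237$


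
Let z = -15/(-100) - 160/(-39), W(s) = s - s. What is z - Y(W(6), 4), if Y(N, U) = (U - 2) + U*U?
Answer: -10723/780 ≈ -13.747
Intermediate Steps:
W(s) = 0
z = 3317/780 (z = -15*(-1/100) - 160*(-1/39) = 3/20 + 160/39 = 3317/780 ≈ 4.2526)
Y(N, U) = -2 + U + U² (Y(N, U) = (-2 + U) + U² = -2 + U + U²)
z - Y(W(6), 4) = 3317/780 - (-2 + 4 + 4²) = 3317/780 - (-2 + 4 + 16) = 3317/780 - 1*18 = 3317/780 - 18 = -10723/780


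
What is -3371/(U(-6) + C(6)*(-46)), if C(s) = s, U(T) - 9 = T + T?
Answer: 3371/279 ≈ 12.082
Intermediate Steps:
U(T) = 9 + 2*T (U(T) = 9 + (T + T) = 9 + 2*T)
-3371/(U(-6) + C(6)*(-46)) = -3371/((9 + 2*(-6)) + 6*(-46)) = -3371/((9 - 12) - 276) = -3371/(-3 - 276) = -3371/(-279) = -3371*(-1/279) = 3371/279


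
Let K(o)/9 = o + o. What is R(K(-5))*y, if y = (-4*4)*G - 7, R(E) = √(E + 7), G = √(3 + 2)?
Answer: I*√83*(-7 - 16*√5) ≈ -389.72*I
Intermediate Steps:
K(o) = 18*o (K(o) = 9*(o + o) = 9*(2*o) = 18*o)
G = √5 ≈ 2.2361
R(E) = √(7 + E)
y = -7 - 16*√5 (y = (-4*4)*√5 - 7 = -16*√5 - 7 = -7 - 16*√5 ≈ -42.777)
R(K(-5))*y = √(7 + 18*(-5))*(-7 - 16*√5) = √(7 - 90)*(-7 - 16*√5) = √(-83)*(-7 - 16*√5) = (I*√83)*(-7 - 16*√5) = I*√83*(-7 - 16*√5)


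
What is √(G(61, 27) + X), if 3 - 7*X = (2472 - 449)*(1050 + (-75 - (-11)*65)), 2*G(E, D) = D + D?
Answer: I*√23930746/7 ≈ 698.84*I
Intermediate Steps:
G(E, D) = D (G(E, D) = (D + D)/2 = (2*D)/2 = D)
X = -3418867/7 (X = 3/7 - (2472 - 449)*(1050 + (-75 - (-11)*65))/7 = 3/7 - 289*(1050 + (-75 - 1*(-715))) = 3/7 - 289*(1050 + (-75 + 715)) = 3/7 - 289*(1050 + 640) = 3/7 - 289*1690 = 3/7 - ⅐*3418870 = 3/7 - 488410 = -3418867/7 ≈ -4.8841e+5)
√(G(61, 27) + X) = √(27 - 3418867/7) = √(-3418678/7) = I*√23930746/7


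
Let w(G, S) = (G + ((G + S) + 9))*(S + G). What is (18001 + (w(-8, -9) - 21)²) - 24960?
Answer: 56042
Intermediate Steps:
w(G, S) = (G + S)*(9 + S + 2*G) (w(G, S) = (G + (9 + G + S))*(G + S) = (9 + S + 2*G)*(G + S) = (G + S)*(9 + S + 2*G))
(18001 + (w(-8, -9) - 21)²) - 24960 = (18001 + (((-9)² + 2*(-8)² + 9*(-8) + 9*(-9) + 3*(-8)*(-9)) - 21)²) - 24960 = (18001 + ((81 + 2*64 - 72 - 81 + 216) - 21)²) - 24960 = (18001 + ((81 + 128 - 72 - 81 + 216) - 21)²) - 24960 = (18001 + (272 - 21)²) - 24960 = (18001 + 251²) - 24960 = (18001 + 63001) - 24960 = 81002 - 24960 = 56042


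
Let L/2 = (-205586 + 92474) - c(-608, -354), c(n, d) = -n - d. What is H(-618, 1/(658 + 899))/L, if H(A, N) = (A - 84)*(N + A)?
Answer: -37526775/19734802 ≈ -1.9016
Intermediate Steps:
c(n, d) = -d - n
H(A, N) = (-84 + A)*(A + N)
L = -228148 (L = 2*((-205586 + 92474) - (-1*(-354) - 1*(-608))) = 2*(-113112 - (354 + 608)) = 2*(-113112 - 1*962) = 2*(-113112 - 962) = 2*(-114074) = -228148)
H(-618, 1/(658 + 899))/L = ((-618)**2 - 84*(-618) - 84/(658 + 899) - 618/(658 + 899))/(-228148) = (381924 + 51912 - 84/1557 - 618/1557)*(-1/228148) = (381924 + 51912 - 84*1/1557 - 618*1/1557)*(-1/228148) = (381924 + 51912 - 28/519 - 206/519)*(-1/228148) = (75053550/173)*(-1/228148) = -37526775/19734802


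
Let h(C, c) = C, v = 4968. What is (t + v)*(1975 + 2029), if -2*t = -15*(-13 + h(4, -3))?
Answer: 19621602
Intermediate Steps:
t = -135/2 (t = -(-15)*(-13 + 4)/2 = -(-15)*(-9)/2 = -½*135 = -135/2 ≈ -67.500)
(t + v)*(1975 + 2029) = (-135/2 + 4968)*(1975 + 2029) = (9801/2)*4004 = 19621602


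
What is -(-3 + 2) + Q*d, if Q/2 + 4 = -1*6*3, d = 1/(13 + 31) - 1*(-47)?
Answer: -2068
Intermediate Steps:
d = 2069/44 (d = 1/44 + 47 = 2069/44 ≈ 47.023)
Q = -44 (Q = -8 + 2*(-1*6*3) = -8 + 2*(-6*3) = -8 + 2*(-18) = -8 - 36 = -44)
-(-3 + 2) + Q*d = -(-3 + 2) - 44*2069/44 = -1*(-1) - 2069 = 1 - 2069 = -2068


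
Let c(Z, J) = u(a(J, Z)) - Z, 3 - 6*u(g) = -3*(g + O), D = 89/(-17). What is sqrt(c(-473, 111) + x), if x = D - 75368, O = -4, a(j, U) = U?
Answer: 5*I*sqrt(868598)/17 ≈ 274.11*I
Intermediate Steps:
D = -89/17 (D = 89*(-1/17) = -89/17 ≈ -5.2353)
u(g) = -3/2 + g/2 (u(g) = 1/2 - (-1)*(g - 4)/2 = 1/2 - (-1)*(-4 + g)/2 = 1/2 - (12 - 3*g)/6 = 1/2 + (-2 + g/2) = -3/2 + g/2)
x = -1281345/17 (x = -89/17 - 75368 = -1281345/17 ≈ -75373.)
c(Z, J) = -3/2 - Z/2 (c(Z, J) = (-3/2 + Z/2) - Z = -3/2 - Z/2)
sqrt(c(-473, 111) + x) = sqrt((-3/2 - 1/2*(-473)) - 1281345/17) = sqrt((-3/2 + 473/2) - 1281345/17) = sqrt(235 - 1281345/17) = sqrt(-1277350/17) = 5*I*sqrt(868598)/17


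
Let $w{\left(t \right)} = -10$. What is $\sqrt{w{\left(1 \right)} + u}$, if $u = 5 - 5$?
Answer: $i \sqrt{10} \approx 3.1623 i$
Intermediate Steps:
$u = 0$ ($u = 5 - 5 = 0$)
$\sqrt{w{\left(1 \right)} + u} = \sqrt{-10 + 0} = \sqrt{-10} = i \sqrt{10}$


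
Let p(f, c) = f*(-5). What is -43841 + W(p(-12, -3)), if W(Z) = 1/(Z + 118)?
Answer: -7803697/178 ≈ -43841.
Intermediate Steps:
p(f, c) = -5*f
W(Z) = 1/(118 + Z)
-43841 + W(p(-12, -3)) = -43841 + 1/(118 - 5*(-12)) = -43841 + 1/(118 + 60) = -43841 + 1/178 = -7803697/178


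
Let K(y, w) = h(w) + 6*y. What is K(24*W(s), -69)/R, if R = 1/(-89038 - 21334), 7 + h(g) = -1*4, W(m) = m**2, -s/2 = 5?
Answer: -1588142708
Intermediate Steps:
s = -10 (s = -2*5 = -10)
h(g) = -11 (h(g) = -7 - 1*4 = -7 - 4 = -11)
K(y, w) = -11 + 6*y
R = -1/110372 (R = 1/(-110372) = -1/110372 ≈ -9.0603e-6)
K(24*W(s), -69)/R = (-11 + 6*(24*(-10)**2))/(-1/110372) = (-11 + 6*(24*100))*(-110372) = (-11 + 6*2400)*(-110372) = (-11 + 14400)*(-110372) = 14389*(-110372) = -1588142708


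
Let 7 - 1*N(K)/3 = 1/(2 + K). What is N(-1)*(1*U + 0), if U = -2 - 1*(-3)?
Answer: 18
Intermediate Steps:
U = 1 (U = -2 + 3 = 1)
N(K) = 21 - 3/(2 + K)
N(-1)*(1*U + 0) = (3*(13 + 7*(-1))/(2 - 1))*(1*1 + 0) = (3*(13 - 7)/1)*(1 + 0) = (3*1*6)*1 = 18*1 = 18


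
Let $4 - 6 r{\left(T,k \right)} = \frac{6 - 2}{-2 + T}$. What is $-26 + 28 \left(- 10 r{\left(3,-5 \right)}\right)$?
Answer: $-26$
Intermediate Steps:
$r{\left(T,k \right)} = \frac{2}{3} - \frac{2}{3 \left(-2 + T\right)}$ ($r{\left(T,k \right)} = \frac{2}{3} - \frac{\left(6 - 2\right) \frac{1}{-2 + T}}{6} = \frac{2}{3} - \frac{4 \frac{1}{-2 + T}}{6} = \frac{2}{3} - \frac{2}{3 \left(-2 + T\right)}$)
$-26 + 28 \left(- 10 r{\left(3,-5 \right)}\right) = -26 + 28 \left(- 10 \frac{2 \left(-3 + 3\right)}{3 \left(-2 + 3\right)}\right) = -26 + 28 \left(- 10 \cdot \frac{2}{3} \cdot 1^{-1} \cdot 0\right) = -26 + 28 \left(- 10 \cdot \frac{2}{3} \cdot 1 \cdot 0\right) = -26 + 28 \left(\left(-10\right) 0\right) = -26 + 28 \cdot 0 = -26 + 0 = -26$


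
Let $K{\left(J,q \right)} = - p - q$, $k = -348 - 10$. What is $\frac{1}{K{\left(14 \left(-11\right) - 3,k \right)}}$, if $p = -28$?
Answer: $\frac{1}{386} \approx 0.0025907$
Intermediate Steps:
$k = -358$
$K{\left(J,q \right)} = 28 - q$ ($K{\left(J,q \right)} = \left(-1\right) \left(-28\right) - q = 28 - q$)
$\frac{1}{K{\left(14 \left(-11\right) - 3,k \right)}} = \frac{1}{28 - -358} = \frac{1}{28 + 358} = \frac{1}{386}$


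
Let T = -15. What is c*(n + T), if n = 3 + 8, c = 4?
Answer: -16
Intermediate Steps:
n = 11
c*(n + T) = 4*(11 - 15) = 4*(-4) = -16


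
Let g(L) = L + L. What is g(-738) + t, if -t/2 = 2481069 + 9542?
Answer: -4982698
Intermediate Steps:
g(L) = 2*L
t = -4981222 (t = -2*(2481069 + 9542) = -2*2490611 = -4981222)
g(-738) + t = 2*(-738) - 4981222 = -1476 - 4981222 = -4982698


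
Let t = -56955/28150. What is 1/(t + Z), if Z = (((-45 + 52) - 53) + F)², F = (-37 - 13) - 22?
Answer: 5630/78380729 ≈ 7.1829e-5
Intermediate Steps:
F = -72 (F = -50 - 22 = -72)
t = -11391/5630 (t = -56955*1/28150 = -11391/5630 ≈ -2.0233)
Z = 13924 (Z = (((-45 + 52) - 53) - 72)² = ((7 - 53) - 72)² = (-46 - 72)² = (-118)² = 13924)
1/(t + Z) = 1/(-11391/5630 + 13924) = 1/(78380729/5630) = 5630/78380729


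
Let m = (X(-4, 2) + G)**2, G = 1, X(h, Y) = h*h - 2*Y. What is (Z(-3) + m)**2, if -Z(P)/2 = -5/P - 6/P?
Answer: 235225/9 ≈ 26136.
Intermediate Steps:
X(h, Y) = h**2 - 2*Y
m = 169 (m = (((-4)**2 - 2*2) + 1)**2 = ((16 - 4) + 1)**2 = (12 + 1)**2 = 13**2 = 169)
Z(P) = 22/P (Z(P) = -2*(-5/P - 6/P) = -(-22)/P = 22/P)
(Z(-3) + m)**2 = (22/(-3) + 169)**2 = (22*(-1/3) + 169)**2 = (-22/3 + 169)**2 = (485/3)**2 = 235225/9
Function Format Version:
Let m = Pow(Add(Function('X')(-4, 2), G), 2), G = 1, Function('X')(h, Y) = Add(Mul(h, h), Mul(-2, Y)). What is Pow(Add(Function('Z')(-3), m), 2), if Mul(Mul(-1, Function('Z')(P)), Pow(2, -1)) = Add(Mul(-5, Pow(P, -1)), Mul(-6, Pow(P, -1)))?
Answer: Rational(235225, 9) ≈ 26136.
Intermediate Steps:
Function('X')(h, Y) = Add(Pow(h, 2), Mul(-2, Y))
m = 169 (m = Pow(Add(Add(Pow(-4, 2), Mul(-2, 2)), 1), 2) = Pow(Add(Add(16, -4), 1), 2) = Pow(Add(12, 1), 2) = Pow(13, 2) = 169)
Function('Z')(P) = Mul(22, Pow(P, -1)) (Function('Z')(P) = Mul(-2, Add(Mul(-5, Pow(P, -1)), Mul(-6, Pow(P, -1)))) = Mul(-2, Mul(-11, Pow(P, -1))) = Mul(22, Pow(P, -1)))
Pow(Add(Function('Z')(-3), m), 2) = Pow(Add(Mul(22, Pow(-3, -1)), 169), 2) = Pow(Add(Mul(22, Rational(-1, 3)), 169), 2) = Pow(Add(Rational(-22, 3), 169), 2) = Pow(Rational(485, 3), 2) = Rational(235225, 9)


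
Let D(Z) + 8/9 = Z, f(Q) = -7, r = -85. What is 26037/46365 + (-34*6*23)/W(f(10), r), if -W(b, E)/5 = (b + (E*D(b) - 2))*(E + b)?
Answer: 4568727/8365370 ≈ 0.54615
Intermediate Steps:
D(Z) = -8/9 + Z
W(b, E) = -5*(E + b)*(-2 + b + E*(-8/9 + b)) (W(b, E) = -5*(b + (E*(-8/9 + b) - 2))*(E + b) = -5*(b + (-2 + E*(-8/9 + b)))*(E + b) = -5*(-2 + b + E*(-8/9 + b))*(E + b) = -5*(E + b)*(-2 + b + E*(-8/9 + b)))
26037/46365 + (-34*6*23)/W(f(10), r) = 26037/46365 + (-34*6*23)/(-5*(-7)**2 + 10*(-85) + 10*(-7) + (40/9)*(-85)**2 - 5*(-85)*(-7)**2 - 5*(-7)*(-85)**2 - 5/9*(-85)*(-7)) = 26037*(1/46365) + (-204*23)/(-5*49 - 850 - 70 + (40/9)*7225 - 5*(-85)*49 - 5*(-7)*7225 - 2975/9) = 789/1405 - 4692/(-245 - 850 - 70 + 289000/9 + 20825 + 252875 - 2975/9) = 789/1405 - 4692/2738840/9 = 789/1405 - 4692*9/2738840 = 789/1405 - 459/29770 = 4568727/8365370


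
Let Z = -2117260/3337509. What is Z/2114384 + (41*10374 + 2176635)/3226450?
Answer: 2295188074570808983/2846041716207288900 ≈ 0.80645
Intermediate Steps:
Z = -2117260/3337509 (Z = -2117260*1/3337509 = -2117260/3337509 ≈ -0.63438)
Z/2114384 + (41*10374 + 2176635)/3226450 = -2117260/3337509/2114384 + (41*10374 + 2176635)/3226450 = -2117260/3337509*1/2114384 + (425334 + 2176635)*(1/3226450) = -529315/1764193907364 + 2601969*(1/3226450) = -529315/1764193907364 + 2601969/3226450 = 2295188074570808983/2846041716207288900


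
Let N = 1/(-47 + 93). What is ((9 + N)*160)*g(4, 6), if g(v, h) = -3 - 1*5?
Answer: -265600/23 ≈ -11548.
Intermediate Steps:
g(v, h) = -8 (g(v, h) = -3 - 5 = -8)
N = 1/46 ≈ 0.021739
((9 + N)*160)*g(4, 6) = ((9 + 1/46)*160)*(-8) = ((415/46)*160)*(-8) = (33200/23)*(-8) = -265600/23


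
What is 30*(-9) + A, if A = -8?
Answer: -278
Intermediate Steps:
30*(-9) + A = 30*(-9) - 8 = -270 - 8 = -278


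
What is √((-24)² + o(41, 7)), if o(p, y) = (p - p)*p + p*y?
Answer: √863 ≈ 29.377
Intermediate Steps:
o(p, y) = p*y (o(p, y) = 0*p + p*y = 0 + p*y = p*y)
√((-24)² + o(41, 7)) = √((-24)² + 41*7) = √(576 + 287) = √863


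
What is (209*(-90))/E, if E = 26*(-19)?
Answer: 495/13 ≈ 38.077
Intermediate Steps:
E = -494
(209*(-90))/E = (209*(-90))/(-494) = -18810*(-1/494) = 495/13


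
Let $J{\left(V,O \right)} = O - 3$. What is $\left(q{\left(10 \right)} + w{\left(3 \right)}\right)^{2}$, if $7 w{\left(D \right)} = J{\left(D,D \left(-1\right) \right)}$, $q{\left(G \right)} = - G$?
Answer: $\frac{5776}{49} \approx 117.88$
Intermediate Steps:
$J{\left(V,O \right)} = -3 + O$
$w{\left(D \right)} = - \frac{3}{7} - \frac{D}{7}$ ($w{\left(D \right)} = \frac{-3 + D \left(-1\right)}{7} = \frac{-3 - D}{7} = - \frac{3}{7} - \frac{D}{7}$)
$\left(q{\left(10 \right)} + w{\left(3 \right)}\right)^{2} = \left(\left(-1\right) 10 - \frac{6}{7}\right)^{2} = \left(-10 - \frac{6}{7}\right)^{2} = \left(- \frac{76}{7}\right)^{2} = \frac{5776}{49}$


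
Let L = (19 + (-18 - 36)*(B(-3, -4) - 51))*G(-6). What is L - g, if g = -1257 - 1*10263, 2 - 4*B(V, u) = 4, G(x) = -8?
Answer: -10880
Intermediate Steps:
B(V, u) = -½ (B(V, u) = ½ - ¼*4 = ½ - 1 = -½)
g = -11520 (g = -1257 - 10263 = -11520)
L = -22400 (L = (19 + (-18 - 36)*(-½ - 51))*(-8) = (19 - 54*(-103/2))*(-8) = (19 + 2781)*(-8) = 2800*(-8) = -22400)
L - g = -22400 - 1*(-11520) = -22400 + 11520 = -10880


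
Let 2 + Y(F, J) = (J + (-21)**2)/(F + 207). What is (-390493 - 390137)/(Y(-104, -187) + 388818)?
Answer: -13400815/6674717 ≈ -2.0077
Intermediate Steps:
Y(F, J) = -2 + (441 + J)/(207 + F) (Y(F, J) = -2 + (J + (-21)**2)/(F + 207) = -2 + (J + 441)/(207 + F) = -2 + (441 + J)/(207 + F))
(-390493 - 390137)/(Y(-104, -187) + 388818) = (-390493 - 390137)/((27 - 187 - 2*(-104))/(207 - 104) + 388818) = -780630/((27 - 187 + 208)/103 + 388818) = -780630/((1/103)*48 + 388818) = -780630/(48/103 + 388818) = -780630/40048302/103 = -780630*103/40048302 = -13400815/6674717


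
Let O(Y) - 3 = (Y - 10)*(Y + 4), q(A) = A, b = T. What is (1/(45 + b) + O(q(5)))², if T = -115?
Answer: 8649481/4900 ≈ 1765.2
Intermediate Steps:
b = -115
O(Y) = 3 + (-10 + Y)*(4 + Y) (O(Y) = 3 + (Y - 10)*(Y + 4) = 3 + (-10 + Y)*(4 + Y))
(1/(45 + b) + O(q(5)))² = (1/(45 - 115) + (-37 + 5² - 6*5))² = (1/(-70) + (-37 + 25 - 30))² = (-1/70 - 42)² = (-2941/70)² = 8649481/4900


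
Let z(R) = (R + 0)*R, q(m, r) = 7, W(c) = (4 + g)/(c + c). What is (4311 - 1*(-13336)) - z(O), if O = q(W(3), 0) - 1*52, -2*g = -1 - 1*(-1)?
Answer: 15622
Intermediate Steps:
g = 0 (g = -(-1 - 1*(-1))/2 = -(-1 + 1)/2 = -½*0 = 0)
W(c) = 2/c (W(c) = (4 + 0)/(c + c) = 4/((2*c)) = 4*(1/(2*c)) = 2/c)
O = -45 (O = 7 - 1*52 = 7 - 52 = -45)
z(R) = R² (z(R) = R*R = R²)
(4311 - 1*(-13336)) - z(O) = (4311 - 1*(-13336)) - 1*(-45)² = (4311 + 13336) - 1*2025 = 17647 - 2025 = 15622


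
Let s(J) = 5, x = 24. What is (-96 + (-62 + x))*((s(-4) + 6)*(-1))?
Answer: 1474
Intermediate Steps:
(-96 + (-62 + x))*((s(-4) + 6)*(-1)) = (-96 + (-62 + 24))*((5 + 6)*(-1)) = (-96 - 38)*(11*(-1)) = -134*(-11) = 1474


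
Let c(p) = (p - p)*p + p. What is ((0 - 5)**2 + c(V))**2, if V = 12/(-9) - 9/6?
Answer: 17689/36 ≈ 491.36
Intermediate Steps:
V = -17/6 (V = 12*(-1/9) - 9*1/6 = -4/3 - 3/2 = -17/6 ≈ -2.8333)
c(p) = p (c(p) = 0*p + p = 0 + p = p)
((0 - 5)**2 + c(V))**2 = ((0 - 5)**2 - 17/6)**2 = ((-5)**2 - 17/6)**2 = (25 - 17/6)**2 = (133/6)**2 = 17689/36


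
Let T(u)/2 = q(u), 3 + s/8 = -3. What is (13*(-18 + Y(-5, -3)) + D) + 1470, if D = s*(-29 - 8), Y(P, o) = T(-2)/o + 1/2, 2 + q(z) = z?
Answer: 18319/6 ≈ 3053.2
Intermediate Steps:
q(z) = -2 + z
s = -48 (s = -24 + 8*(-3) = -24 - 24 = -48)
T(u) = -4 + 2*u (T(u) = 2*(-2 + u) = -4 + 2*u)
Y(P, o) = ½ - 8/o (Y(P, o) = (-4 + 2*(-2))/o + 1/2 = (-4 - 4)/o + 1*(½) = -8/o + ½ = ½ - 8/o)
D = 1776 (D = -48*(-29 - 8) = -48*(-37) = 1776)
(13*(-18 + Y(-5, -3)) + D) + 1470 = (13*(-18 + (½)*(-16 - 3)/(-3)) + 1776) + 1470 = (13*(-18 + (½)*(-⅓)*(-19)) + 1776) + 1470 = (13*(-18 + 19/6) + 1776) + 1470 = (13*(-89/6) + 1776) + 1470 = (-1157/6 + 1776) + 1470 = 9499/6 + 1470 = 18319/6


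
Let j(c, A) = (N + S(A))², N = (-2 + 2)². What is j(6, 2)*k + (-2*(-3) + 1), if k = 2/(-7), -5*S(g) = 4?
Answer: 1193/175 ≈ 6.8171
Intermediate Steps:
N = 0 (N = 0² = 0)
S(g) = -⅘ (S(g) = -⅕*4 = -⅘)
j(c, A) = 16/25 (j(c, A) = (0 - ⅘)² = (-⅘)² = 16/25)
k = -2/7 (k = 2*(-⅐) = -2/7 ≈ -0.28571)
j(6, 2)*k + (-2*(-3) + 1) = (16/25)*(-2/7) + (-2*(-3) + 1) = -32/175 + (6 + 1) = -32/175 + 7 = 1193/175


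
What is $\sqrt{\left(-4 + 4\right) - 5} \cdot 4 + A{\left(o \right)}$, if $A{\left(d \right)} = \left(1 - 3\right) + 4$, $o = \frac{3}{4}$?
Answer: $2 + 4 i \sqrt{5} \approx 2.0 + 8.9443 i$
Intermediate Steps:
$o = \frac{3}{4}$ ($o = 3 \cdot \frac{1}{4} = \frac{3}{4} \approx 0.75$)
$A{\left(d \right)} = 2$ ($A{\left(d \right)} = -2 + 4 = 2$)
$\sqrt{\left(-4 + 4\right) - 5} \cdot 4 + A{\left(o \right)} = \sqrt{\left(-4 + 4\right) - 5} \cdot 4 + 2 = \sqrt{0 - 5} \cdot 4 + 2 = \sqrt{-5} \cdot 4 + 2 = i \sqrt{5} \cdot 4 + 2 = 4 i \sqrt{5} + 2 = 2 + 4 i \sqrt{5}$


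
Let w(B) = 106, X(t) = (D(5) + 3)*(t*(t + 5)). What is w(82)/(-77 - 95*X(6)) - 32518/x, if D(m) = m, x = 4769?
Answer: -1634112280/239580253 ≈ -6.8207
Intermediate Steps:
X(t) = 8*t*(5 + t) (X(t) = (5 + 3)*(t*(t + 5)) = 8*(t*(5 + t)) = 8*t*(5 + t))
w(82)/(-77 - 95*X(6)) - 32518/x = 106/(-77 - 760*6*(5 + 6)) - 32518/4769 = 106/(-77 - 760*6*11) - 32518*1/4769 = 106/(-77 - 95*528) - 32518/4769 = 106/(-77 - 50160) - 32518/4769 = 106/(-50237) - 32518/4769 = 106*(-1/50237) - 32518/4769 = -106/50237 - 32518/4769 = -1634112280/239580253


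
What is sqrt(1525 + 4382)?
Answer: sqrt(5907) ≈ 76.857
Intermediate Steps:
sqrt(1525 + 4382) = sqrt(5907)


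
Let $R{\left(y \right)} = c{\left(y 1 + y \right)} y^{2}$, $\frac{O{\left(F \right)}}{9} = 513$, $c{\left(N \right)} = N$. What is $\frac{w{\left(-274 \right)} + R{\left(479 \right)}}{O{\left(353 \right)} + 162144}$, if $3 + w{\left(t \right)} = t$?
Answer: $\frac{24422689}{18529} \approx 1318.1$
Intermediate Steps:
$w{\left(t \right)} = -3 + t$
$O{\left(F \right)} = 4617$ ($O{\left(F \right)} = 9 \cdot 513 = 4617$)
$R{\left(y \right)} = 2 y^{3}$ ($R{\left(y \right)} = \left(y 1 + y\right) y^{2} = \left(y + y\right) y^{2} = 2 y y^{2} = 2 y^{3}$)
$\frac{w{\left(-274 \right)} + R{\left(479 \right)}}{O{\left(353 \right)} + 162144} = \frac{\left(-3 - 274\right) + 2 \cdot 479^{3}}{4617 + 162144} = \frac{-277 + 2 \cdot 109902239}{166761} = \left(-277 + 219804478\right) \frac{1}{166761} = 219804201 \cdot \frac{1}{166761} = \frac{24422689}{18529}$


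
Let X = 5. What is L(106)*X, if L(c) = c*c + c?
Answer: 56710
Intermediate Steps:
L(c) = c + c**2 (L(c) = c**2 + c = c + c**2)
L(106)*X = (106*(1 + 106))*5 = (106*107)*5 = 11342*5 = 56710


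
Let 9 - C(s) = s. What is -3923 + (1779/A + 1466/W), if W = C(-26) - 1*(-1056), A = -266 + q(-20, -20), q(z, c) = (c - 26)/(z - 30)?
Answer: -9467440218/2410019 ≈ -3928.4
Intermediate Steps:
C(s) = 9 - s
q(z, c) = (-26 + c)/(-30 + z)
A = -6627/25 (A = -266 + (-26 - 20)/(-30 - 20) = -266 - 46/(-50) = -266 - 1/50*(-46) = -266 + 23/25 = -6627/25 ≈ -265.08)
W = 1091 (W = (9 - 1*(-26)) - 1*(-1056) = (9 + 26) + 1056 = 35 + 1056 = 1091)
-3923 + (1779/A + 1466/W) = -3923 + (1779/(-6627/25) + 1466/1091) = -3923 + (1779*(-25/6627) + 1466*(1/1091)) = -3923 + (-14825/2209 + 1466/1091) = -3923 - 12935681/2410019 = -9467440218/2410019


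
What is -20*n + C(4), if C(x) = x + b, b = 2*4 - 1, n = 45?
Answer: -889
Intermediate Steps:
b = 7 (b = 8 - 1 = 7)
C(x) = 7 + x (C(x) = x + 7 = 7 + x)
-20*n + C(4) = -20*45 + (7 + 4) = -900 + 11 = -889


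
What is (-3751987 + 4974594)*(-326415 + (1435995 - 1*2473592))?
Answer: -1667650619284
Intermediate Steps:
(-3751987 + 4974594)*(-326415 + (1435995 - 1*2473592)) = 1222607*(-326415 + (1435995 - 2473592)) = 1222607*(-326415 - 1037597) = 1222607*(-1364012) = -1667650619284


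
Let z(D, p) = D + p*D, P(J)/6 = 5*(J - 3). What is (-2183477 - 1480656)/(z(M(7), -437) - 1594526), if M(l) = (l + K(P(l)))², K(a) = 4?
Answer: 3664133/1647282 ≈ 2.2243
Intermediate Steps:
P(J) = -90 + 30*J (P(J) = 6*(5*(J - 3)) = 6*(5*(-3 + J)) = 6*(-15 + 5*J) = -90 + 30*J)
M(l) = (4 + l)² (M(l) = (l + 4)² = (4 + l)²)
z(D, p) = D + D*p
(-2183477 - 1480656)/(z(M(7), -437) - 1594526) = (-2183477 - 1480656)/((4 + 7)²*(1 - 437) - 1594526) = -3664133/(11²*(-436) - 1594526) = -3664133/(121*(-436) - 1594526) = -3664133/(-52756 - 1594526) = -3664133/(-1647282) = -3664133*(-1/1647282) = 3664133/1647282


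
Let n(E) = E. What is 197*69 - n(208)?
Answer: 13385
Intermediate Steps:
197*69 - n(208) = 197*69 - 1*208 = 13593 - 208 = 13385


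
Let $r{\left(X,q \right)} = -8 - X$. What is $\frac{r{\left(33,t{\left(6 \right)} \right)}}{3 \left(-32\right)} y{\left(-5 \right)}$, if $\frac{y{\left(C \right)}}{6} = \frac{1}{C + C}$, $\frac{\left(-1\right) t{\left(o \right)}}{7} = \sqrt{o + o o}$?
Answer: $- \frac{41}{160} \approx -0.25625$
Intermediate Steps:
$t{\left(o \right)} = - 7 \sqrt{o + o^{2}}$ ($t{\left(o \right)} = - 7 \sqrt{o + o o} = - 7 \sqrt{o + o^{2}}$)
$y{\left(C \right)} = \frac{3}{C}$ ($y{\left(C \right)} = \frac{6}{C + C} = \frac{6}{2 C} = 6 \frac{1}{2 C} = \frac{3}{C}$)
$\frac{r{\left(33,t{\left(6 \right)} \right)}}{3 \left(-32\right)} y{\left(-5 \right)} = \frac{-8 - 33}{3 \left(-32\right)} \frac{3}{-5} = \frac{-8 - 33}{-96} \cdot 3 \left(- \frac{1}{5}\right) = \left(-41\right) \left(- \frac{1}{96}\right) \left(- \frac{3}{5}\right) = \frac{41}{96} \left(- \frac{3}{5}\right) = - \frac{41}{160}$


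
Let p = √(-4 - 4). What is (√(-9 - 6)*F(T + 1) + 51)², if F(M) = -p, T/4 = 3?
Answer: 2721 + 204*√30 ≈ 3838.4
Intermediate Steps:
T = 12 (T = 4*3 = 12)
p = 2*I*√2 (p = √(-8) = 2*I*√2 ≈ 2.8284*I)
F(M) = -2*I*√2
(√(-9 - 6)*F(T + 1) + 51)² = (√(-9 - 6)*(-2*I*√2) + 51)² = (√(-15)*(-2*I*√2) + 51)² = ((I*√15)*(-2*I*√2) + 51)² = (2*√30 + 51)² = (51 + 2*√30)²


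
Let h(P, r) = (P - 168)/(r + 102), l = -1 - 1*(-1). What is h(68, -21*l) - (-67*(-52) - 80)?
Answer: -173654/51 ≈ -3405.0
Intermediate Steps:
l = 0 (l = -1 + 1 = 0)
h(P, r) = (-168 + P)/(102 + r)
h(68, -21*l) - (-67*(-52) - 80) = (-168 + 68)/(102 - 21*0) - (-67*(-52) - 80) = -100/(102 + 0) - (3484 - 80) = -100/102 - 1*3404 = (1/102)*(-100) - 3404 = -50/51 - 3404 = -173654/51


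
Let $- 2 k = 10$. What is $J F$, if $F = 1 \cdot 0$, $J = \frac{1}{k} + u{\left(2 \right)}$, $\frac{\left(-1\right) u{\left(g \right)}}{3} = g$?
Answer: $0$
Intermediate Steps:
$k = -5$ ($k = \left(- \frac{1}{2}\right) 10 = -5$)
$u{\left(g \right)} = - 3 g$
$J = - \frac{31}{5}$ ($J = \frac{1}{-5} - 6 = - \frac{1}{5} - 6 = - \frac{31}{5} \approx -6.2$)
$F = 0$
$J F = \left(- \frac{31}{5}\right) 0 = 0$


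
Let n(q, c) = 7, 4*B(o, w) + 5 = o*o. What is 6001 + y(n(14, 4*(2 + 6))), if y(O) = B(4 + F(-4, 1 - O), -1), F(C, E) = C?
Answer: 23999/4 ≈ 5999.8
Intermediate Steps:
B(o, w) = -5/4 + o**2/4 (B(o, w) = -5/4 + (o*o)/4 = -5/4 + o**2/4)
y(O) = -5/4 (y(O) = -5/4 + (4 - 4)**2/4 = -5/4 + (1/4)*0**2 = -5/4 + (1/4)*0 = -5/4 + 0 = -5/4)
6001 + y(n(14, 4*(2 + 6))) = 6001 - 5/4 = 23999/4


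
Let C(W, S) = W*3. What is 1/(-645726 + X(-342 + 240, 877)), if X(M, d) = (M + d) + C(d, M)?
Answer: -1/642320 ≈ -1.5569e-6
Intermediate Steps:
C(W, S) = 3*W
X(M, d) = M + 4*d (X(M, d) = (M + d) + 3*d = M + 4*d)
1/(-645726 + X(-342 + 240, 877)) = 1/(-645726 + ((-342 + 240) + 4*877)) = 1/(-645726 + (-102 + 3508)) = 1/(-645726 + 3406) = 1/(-642320) = -1/642320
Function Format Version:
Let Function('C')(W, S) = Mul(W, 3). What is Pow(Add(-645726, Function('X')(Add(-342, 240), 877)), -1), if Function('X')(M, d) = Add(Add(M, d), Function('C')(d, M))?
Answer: Rational(-1, 642320) ≈ -1.5569e-6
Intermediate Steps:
Function('C')(W, S) = Mul(3, W)
Function('X')(M, d) = Add(M, Mul(4, d)) (Function('X')(M, d) = Add(Add(M, d), Mul(3, d)) = Add(M, Mul(4, d)))
Pow(Add(-645726, Function('X')(Add(-342, 240), 877)), -1) = Pow(Add(-645726, Add(Add(-342, 240), Mul(4, 877))), -1) = Pow(Add(-645726, Add(-102, 3508)), -1) = Pow(Add(-645726, 3406), -1) = Pow(-642320, -1) = Rational(-1, 642320)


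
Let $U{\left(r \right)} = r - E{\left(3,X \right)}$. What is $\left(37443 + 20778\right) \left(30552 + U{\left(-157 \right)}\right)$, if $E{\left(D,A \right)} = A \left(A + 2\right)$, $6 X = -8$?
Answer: $1769679047$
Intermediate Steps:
$X = - \frac{4}{3}$ ($X = \frac{1}{6} \left(-8\right) = - \frac{4}{3} \approx -1.3333$)
$E{\left(D,A \right)} = A \left(2 + A\right)$
$U{\left(r \right)} = \frac{8}{9} + r$ ($U{\left(r \right)} = r - - \frac{4 \left(2 - \frac{4}{3}\right)}{3} = r - \left(- \frac{4}{3}\right) \frac{2}{3} = r - - \frac{8}{9} = r + \frac{8}{9} = \frac{8}{9} + r$)
$\left(37443 + 20778\right) \left(30552 + U{\left(-157 \right)}\right) = \left(37443 + 20778\right) \left(30552 + \left(\frac{8}{9} - 157\right)\right) = 58221 \left(30552 - \frac{1405}{9}\right) = 58221 \cdot \frac{273563}{9} = 1769679047$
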